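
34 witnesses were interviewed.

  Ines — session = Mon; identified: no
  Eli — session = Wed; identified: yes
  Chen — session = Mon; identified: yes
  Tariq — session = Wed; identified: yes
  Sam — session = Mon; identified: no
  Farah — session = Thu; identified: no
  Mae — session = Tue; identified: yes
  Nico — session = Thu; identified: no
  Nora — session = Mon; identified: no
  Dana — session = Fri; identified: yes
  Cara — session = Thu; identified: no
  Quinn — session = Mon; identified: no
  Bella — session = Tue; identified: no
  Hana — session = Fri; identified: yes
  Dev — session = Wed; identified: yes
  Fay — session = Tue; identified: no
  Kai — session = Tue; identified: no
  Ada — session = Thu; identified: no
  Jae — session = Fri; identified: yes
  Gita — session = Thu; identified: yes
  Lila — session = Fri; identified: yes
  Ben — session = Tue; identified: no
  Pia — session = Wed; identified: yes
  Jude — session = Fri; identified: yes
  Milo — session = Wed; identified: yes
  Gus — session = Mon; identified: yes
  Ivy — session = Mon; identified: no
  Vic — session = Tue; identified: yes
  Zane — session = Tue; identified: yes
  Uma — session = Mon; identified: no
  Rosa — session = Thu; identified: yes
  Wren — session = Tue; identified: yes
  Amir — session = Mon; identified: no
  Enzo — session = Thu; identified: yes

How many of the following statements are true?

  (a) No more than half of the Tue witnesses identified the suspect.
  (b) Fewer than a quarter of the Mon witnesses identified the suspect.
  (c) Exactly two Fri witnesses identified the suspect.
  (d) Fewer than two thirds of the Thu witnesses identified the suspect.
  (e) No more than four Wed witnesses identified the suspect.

(a) Tue: |A| = 8, |A ∩ B| = 4; needs |A ∩ B| ≤ |A ∖ B| — true.
(b) Mon: |A| = 9, |A ∩ B| = 2; needs |A ∩ B| / |A| < 1/4 — true.
(c) Fri: |A| = 5, |A ∩ B| = 5; needs |A ∩ B| = 2 — false.
(d) Thu: |A| = 7, |A ∩ B| = 3; needs |A ∩ B| / |A| < 2/3 — true.
(e) Wed: |A| = 5, |A ∩ B| = 5; needs |A ∩ B| ≤ 4 — false.

3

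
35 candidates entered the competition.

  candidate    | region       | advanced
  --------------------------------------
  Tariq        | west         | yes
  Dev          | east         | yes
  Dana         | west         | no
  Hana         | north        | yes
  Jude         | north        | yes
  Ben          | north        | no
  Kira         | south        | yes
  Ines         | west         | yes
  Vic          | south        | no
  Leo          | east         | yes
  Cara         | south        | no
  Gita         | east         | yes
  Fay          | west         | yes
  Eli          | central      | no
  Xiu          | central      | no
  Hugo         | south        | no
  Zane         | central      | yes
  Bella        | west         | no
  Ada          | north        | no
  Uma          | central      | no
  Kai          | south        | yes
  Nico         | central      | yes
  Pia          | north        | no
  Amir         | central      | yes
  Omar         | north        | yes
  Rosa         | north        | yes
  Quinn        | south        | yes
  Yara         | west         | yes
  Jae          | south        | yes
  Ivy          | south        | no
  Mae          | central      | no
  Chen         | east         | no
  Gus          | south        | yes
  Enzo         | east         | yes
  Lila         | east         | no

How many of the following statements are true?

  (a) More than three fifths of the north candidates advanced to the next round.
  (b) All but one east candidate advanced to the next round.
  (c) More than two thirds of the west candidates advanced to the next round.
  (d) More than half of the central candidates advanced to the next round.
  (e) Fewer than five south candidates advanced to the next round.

0

(a) north: |A| = 7, |A ∩ B| = 4; needs |A ∩ B| / |A| > 3/5 — false.
(b) east: |A| = 6, |A ∩ B| = 4; needs |A ∖ B| = 1 — false.
(c) west: |A| = 6, |A ∩ B| = 4; needs |A ∩ B| / |A| > 2/3 — false.
(d) central: |A| = 7, |A ∩ B| = 3; needs |A ∩ B| > |A ∖ B| — false.
(e) south: |A| = 9, |A ∩ B| = 5; needs |A ∩ B| < 5 — false.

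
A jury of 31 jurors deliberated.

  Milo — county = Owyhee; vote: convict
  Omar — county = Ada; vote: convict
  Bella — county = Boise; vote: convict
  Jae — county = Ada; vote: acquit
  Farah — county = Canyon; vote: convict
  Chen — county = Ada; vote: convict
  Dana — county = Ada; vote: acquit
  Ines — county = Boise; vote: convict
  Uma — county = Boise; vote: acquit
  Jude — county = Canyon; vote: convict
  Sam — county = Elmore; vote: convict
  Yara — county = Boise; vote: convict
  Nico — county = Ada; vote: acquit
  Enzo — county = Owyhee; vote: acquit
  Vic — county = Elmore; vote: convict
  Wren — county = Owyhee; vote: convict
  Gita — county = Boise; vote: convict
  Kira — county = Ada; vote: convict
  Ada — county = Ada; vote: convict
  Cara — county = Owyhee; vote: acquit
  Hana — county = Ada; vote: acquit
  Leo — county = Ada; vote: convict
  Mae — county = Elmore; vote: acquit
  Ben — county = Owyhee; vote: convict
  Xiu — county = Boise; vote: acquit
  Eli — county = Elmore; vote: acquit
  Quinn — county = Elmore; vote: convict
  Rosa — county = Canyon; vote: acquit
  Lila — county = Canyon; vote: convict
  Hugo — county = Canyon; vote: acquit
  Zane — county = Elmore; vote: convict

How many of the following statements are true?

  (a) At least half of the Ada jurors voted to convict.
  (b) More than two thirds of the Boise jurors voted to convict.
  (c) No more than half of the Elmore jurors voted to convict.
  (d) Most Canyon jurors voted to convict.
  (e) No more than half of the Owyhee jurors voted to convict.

(a) Ada: |A| = 9, |A ∩ B| = 5; needs |A ∩ B| ≥ |A ∖ B| — true.
(b) Boise: |A| = 6, |A ∩ B| = 4; needs |A ∩ B| / |A| > 2/3 — false.
(c) Elmore: |A| = 6, |A ∩ B| = 4; needs |A ∩ B| ≤ |A ∖ B| — false.
(d) Canyon: |A| = 5, |A ∩ B| = 3; needs |A ∩ B| > |A ∖ B| — true.
(e) Owyhee: |A| = 5, |A ∩ B| = 3; needs |A ∩ B| ≤ |A ∖ B| — false.

2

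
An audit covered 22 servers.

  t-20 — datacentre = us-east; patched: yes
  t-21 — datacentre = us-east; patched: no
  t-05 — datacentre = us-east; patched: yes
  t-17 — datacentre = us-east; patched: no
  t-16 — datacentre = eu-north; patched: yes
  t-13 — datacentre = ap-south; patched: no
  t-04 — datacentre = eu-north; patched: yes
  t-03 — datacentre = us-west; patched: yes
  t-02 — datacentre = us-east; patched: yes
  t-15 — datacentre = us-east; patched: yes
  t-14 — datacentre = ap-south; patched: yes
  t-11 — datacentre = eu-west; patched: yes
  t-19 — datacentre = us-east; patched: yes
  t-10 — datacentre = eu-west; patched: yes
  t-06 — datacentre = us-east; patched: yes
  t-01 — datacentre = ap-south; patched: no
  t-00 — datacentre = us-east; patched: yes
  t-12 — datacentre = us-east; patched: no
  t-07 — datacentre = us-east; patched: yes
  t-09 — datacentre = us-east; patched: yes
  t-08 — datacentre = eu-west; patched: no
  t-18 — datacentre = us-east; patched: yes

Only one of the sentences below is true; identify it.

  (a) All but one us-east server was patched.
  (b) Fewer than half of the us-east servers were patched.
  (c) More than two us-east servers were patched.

(c)

|A| = 13, |A ∩ B| = 10, |A ∖ B| = 3.
(a) requires |A ∖ B| = 1: false.
(b) requires |A ∩ B| < |A ∖ B|: false.
(c) requires |A ∩ B| > 2: true.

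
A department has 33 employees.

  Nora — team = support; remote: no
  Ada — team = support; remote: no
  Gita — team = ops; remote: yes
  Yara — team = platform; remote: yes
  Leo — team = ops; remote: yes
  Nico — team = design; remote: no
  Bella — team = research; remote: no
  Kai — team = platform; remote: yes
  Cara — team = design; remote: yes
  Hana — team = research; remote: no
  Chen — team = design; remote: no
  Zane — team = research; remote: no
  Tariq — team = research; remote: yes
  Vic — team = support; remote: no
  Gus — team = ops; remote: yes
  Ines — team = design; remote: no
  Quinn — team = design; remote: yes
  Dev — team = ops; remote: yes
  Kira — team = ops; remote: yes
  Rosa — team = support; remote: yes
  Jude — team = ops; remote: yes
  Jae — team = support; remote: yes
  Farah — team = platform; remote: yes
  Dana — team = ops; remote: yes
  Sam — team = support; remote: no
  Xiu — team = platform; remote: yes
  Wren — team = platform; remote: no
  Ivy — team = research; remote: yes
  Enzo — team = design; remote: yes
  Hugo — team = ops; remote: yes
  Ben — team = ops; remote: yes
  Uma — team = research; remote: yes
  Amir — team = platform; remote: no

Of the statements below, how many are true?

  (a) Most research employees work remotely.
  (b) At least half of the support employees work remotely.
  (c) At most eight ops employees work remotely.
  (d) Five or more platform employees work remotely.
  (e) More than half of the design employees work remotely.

0

(a) research: |A| = 6, |A ∩ B| = 3; needs |A ∩ B| > |A ∖ B| — false.
(b) support: |A| = 6, |A ∩ B| = 2; needs |A ∩ B| ≥ |A ∖ B| — false.
(c) ops: |A| = 9, |A ∩ B| = 9; needs |A ∩ B| ≤ 8 — false.
(d) platform: |A| = 6, |A ∩ B| = 4; needs |A ∩ B| ≥ 5 — false.
(e) design: |A| = 6, |A ∩ B| = 3; needs |A ∩ B| > |A ∖ B| — false.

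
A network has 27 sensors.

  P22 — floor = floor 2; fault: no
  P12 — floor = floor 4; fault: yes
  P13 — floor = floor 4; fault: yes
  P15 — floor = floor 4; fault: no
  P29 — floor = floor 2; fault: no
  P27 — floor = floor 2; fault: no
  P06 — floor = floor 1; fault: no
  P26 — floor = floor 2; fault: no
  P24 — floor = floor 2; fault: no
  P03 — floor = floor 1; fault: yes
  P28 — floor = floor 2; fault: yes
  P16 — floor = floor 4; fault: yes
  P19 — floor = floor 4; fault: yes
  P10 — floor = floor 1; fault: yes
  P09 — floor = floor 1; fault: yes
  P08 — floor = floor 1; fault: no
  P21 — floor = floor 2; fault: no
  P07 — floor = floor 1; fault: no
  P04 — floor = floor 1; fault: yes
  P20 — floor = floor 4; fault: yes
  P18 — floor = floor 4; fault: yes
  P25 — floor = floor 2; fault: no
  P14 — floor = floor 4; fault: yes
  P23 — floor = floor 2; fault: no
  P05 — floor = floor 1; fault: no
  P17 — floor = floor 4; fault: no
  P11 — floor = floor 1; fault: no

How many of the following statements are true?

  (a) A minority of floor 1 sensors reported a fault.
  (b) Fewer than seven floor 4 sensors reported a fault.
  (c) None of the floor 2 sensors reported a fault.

(a) floor 1: |A| = 9, |A ∩ B| = 4; needs |A ∩ B| < |A ∖ B| — true.
(b) floor 4: |A| = 9, |A ∩ B| = 7; needs |A ∩ B| < 7 — false.
(c) floor 2: |A| = 9, |A ∩ B| = 1; needs A ∩ B = ∅ (|A ∩ B| = 0) — false.

1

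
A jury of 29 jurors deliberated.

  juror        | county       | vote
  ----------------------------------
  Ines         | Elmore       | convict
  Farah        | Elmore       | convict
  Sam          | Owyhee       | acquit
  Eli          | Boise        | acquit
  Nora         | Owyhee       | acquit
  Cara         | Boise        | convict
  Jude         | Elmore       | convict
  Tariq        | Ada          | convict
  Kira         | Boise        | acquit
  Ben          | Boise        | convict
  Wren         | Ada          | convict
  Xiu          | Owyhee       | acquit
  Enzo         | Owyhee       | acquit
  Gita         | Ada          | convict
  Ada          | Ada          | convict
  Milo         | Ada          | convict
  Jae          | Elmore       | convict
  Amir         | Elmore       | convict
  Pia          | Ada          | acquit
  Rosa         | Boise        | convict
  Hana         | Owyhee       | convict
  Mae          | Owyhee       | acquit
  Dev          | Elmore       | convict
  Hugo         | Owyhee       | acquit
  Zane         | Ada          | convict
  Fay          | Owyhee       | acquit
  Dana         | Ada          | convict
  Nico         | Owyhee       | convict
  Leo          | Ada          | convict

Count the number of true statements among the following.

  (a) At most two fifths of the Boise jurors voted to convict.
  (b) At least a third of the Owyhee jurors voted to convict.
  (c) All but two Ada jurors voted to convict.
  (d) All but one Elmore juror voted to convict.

(a) Boise: |A| = 5, |A ∩ B| = 3; needs |A ∩ B| / |A| ≤ 2/5 — false.
(b) Owyhee: |A| = 9, |A ∩ B| = 2; needs |A ∩ B| / |A| ≥ 1/3 — false.
(c) Ada: |A| = 9, |A ∩ B| = 8; needs |A ∖ B| = 2 — false.
(d) Elmore: |A| = 6, |A ∩ B| = 6; needs |A ∖ B| = 1 — false.

0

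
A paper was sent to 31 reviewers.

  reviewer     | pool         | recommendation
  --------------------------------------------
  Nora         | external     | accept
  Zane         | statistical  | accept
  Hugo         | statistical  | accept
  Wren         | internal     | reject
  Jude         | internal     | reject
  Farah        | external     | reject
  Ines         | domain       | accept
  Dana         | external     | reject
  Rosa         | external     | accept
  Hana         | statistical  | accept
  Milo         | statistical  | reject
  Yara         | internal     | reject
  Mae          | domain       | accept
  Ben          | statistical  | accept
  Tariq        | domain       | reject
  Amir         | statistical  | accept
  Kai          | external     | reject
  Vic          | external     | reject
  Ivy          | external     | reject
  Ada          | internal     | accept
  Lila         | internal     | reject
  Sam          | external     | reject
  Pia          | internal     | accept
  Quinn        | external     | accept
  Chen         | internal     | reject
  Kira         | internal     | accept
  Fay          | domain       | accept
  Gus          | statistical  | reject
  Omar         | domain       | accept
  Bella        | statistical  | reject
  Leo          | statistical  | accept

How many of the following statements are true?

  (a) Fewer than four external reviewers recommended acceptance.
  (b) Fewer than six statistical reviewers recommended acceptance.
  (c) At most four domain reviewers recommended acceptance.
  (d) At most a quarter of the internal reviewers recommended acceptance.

2

(a) external: |A| = 9, |A ∩ B| = 3; needs |A ∩ B| < 4 — true.
(b) statistical: |A| = 9, |A ∩ B| = 6; needs |A ∩ B| < 6 — false.
(c) domain: |A| = 5, |A ∩ B| = 4; needs |A ∩ B| ≤ 4 — true.
(d) internal: |A| = 8, |A ∩ B| = 3; needs |A ∩ B| / |A| ≤ 1/4 — false.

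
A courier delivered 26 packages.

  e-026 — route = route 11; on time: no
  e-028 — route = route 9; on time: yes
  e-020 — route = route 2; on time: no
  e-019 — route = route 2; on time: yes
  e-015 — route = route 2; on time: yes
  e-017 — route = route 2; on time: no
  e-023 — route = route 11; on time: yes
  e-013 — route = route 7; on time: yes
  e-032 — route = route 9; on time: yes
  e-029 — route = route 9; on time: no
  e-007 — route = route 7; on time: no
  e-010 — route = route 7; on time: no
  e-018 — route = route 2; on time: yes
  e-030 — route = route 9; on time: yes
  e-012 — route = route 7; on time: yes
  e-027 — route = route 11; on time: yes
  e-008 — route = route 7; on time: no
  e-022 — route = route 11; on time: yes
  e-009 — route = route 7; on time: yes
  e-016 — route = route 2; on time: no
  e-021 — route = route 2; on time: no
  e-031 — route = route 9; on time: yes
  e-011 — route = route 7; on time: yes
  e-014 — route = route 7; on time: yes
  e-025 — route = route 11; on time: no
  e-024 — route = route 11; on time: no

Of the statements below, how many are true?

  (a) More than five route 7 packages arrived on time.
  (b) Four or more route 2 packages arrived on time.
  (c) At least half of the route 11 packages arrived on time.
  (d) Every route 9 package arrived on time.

1

(a) route 7: |A| = 8, |A ∩ B| = 5; needs |A ∩ B| > 5 — false.
(b) route 2: |A| = 7, |A ∩ B| = 3; needs |A ∩ B| ≥ 4 — false.
(c) route 11: |A| = 6, |A ∩ B| = 3; needs |A ∩ B| ≥ |A ∖ B| — true.
(d) route 9: |A| = 5, |A ∩ B| = 4; needs A ⊆ B, i.e. every element of A is in B (|A ∖ B| = 0) — false.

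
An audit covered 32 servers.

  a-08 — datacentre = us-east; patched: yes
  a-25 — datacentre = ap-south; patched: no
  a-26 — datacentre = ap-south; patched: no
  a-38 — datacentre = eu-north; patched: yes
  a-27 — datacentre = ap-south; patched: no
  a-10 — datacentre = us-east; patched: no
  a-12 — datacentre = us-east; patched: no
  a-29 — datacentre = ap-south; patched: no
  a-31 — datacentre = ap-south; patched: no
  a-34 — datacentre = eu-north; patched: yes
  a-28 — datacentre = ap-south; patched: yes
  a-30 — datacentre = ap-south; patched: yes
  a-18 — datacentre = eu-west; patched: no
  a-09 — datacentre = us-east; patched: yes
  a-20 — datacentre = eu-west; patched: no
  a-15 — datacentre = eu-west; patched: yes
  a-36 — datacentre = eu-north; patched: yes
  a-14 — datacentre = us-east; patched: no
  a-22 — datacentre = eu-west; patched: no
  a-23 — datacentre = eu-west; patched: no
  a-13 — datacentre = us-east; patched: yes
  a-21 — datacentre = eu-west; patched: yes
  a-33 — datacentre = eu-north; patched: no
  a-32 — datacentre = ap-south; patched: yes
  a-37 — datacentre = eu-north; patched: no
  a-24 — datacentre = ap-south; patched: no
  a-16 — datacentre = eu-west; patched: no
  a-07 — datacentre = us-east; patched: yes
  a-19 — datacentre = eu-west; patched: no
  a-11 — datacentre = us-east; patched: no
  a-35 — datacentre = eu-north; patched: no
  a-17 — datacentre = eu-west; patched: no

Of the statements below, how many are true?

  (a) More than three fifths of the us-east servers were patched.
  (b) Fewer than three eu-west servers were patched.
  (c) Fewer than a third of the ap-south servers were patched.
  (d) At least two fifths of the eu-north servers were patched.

(a) us-east: |A| = 8, |A ∩ B| = 4; needs |A ∩ B| / |A| > 3/5 — false.
(b) eu-west: |A| = 9, |A ∩ B| = 2; needs |A ∩ B| < 3 — true.
(c) ap-south: |A| = 9, |A ∩ B| = 3; needs |A ∩ B| / |A| < 1/3 — false.
(d) eu-north: |A| = 6, |A ∩ B| = 3; needs |A ∩ B| / |A| ≥ 2/5 — true.

2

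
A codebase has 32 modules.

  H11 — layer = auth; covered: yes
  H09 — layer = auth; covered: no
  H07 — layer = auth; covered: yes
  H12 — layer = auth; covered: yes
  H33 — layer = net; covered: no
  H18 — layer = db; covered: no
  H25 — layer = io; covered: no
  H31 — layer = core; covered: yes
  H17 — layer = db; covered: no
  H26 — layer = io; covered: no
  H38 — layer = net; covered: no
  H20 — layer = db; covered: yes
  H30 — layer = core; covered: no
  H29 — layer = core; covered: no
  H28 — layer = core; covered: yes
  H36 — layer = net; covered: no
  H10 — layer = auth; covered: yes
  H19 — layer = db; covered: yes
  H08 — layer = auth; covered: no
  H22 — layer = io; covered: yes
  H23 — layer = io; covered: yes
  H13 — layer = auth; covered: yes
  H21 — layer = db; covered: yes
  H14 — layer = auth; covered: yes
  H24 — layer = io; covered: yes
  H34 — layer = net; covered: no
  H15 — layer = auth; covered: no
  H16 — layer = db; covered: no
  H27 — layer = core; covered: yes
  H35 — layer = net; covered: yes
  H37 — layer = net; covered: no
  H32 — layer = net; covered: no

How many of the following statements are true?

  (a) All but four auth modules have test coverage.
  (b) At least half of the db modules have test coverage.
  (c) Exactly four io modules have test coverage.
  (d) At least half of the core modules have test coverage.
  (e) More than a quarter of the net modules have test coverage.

(a) auth: |A| = 9, |A ∩ B| = 6; needs |A ∖ B| = 4 — false.
(b) db: |A| = 6, |A ∩ B| = 3; needs |A ∩ B| ≥ |A ∖ B| — true.
(c) io: |A| = 5, |A ∩ B| = 3; needs |A ∩ B| = 4 — false.
(d) core: |A| = 5, |A ∩ B| = 3; needs |A ∩ B| ≥ |A ∖ B| — true.
(e) net: |A| = 7, |A ∩ B| = 1; needs |A ∩ B| / |A| > 1/4 — false.

2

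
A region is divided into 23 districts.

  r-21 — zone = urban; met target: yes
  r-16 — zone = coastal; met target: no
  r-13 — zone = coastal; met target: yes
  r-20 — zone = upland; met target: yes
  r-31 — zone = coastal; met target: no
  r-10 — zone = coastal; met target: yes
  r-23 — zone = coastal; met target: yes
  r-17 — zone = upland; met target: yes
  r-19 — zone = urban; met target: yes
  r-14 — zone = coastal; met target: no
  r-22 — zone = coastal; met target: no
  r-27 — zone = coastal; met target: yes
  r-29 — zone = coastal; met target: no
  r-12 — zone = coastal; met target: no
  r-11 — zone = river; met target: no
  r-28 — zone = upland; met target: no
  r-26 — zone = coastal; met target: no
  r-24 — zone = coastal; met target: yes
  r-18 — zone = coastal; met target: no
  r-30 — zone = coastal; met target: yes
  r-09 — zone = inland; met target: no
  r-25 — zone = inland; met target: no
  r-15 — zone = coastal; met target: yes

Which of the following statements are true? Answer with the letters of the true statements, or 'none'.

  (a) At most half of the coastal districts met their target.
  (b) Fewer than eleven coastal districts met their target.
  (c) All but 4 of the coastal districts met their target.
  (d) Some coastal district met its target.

|A| = 15, |A ∩ B| = 7, |A ∖ B| = 8.
(a) |A ∩ B| ≤ |A ∖ B|: holds.
(b) |A ∩ B| < 11: holds.
(c) |A ∖ B| = 4: fails.
(d) A ∩ B ≠ ∅ (|A ∩ B| ≥ 1): holds.

(a), (b), (d)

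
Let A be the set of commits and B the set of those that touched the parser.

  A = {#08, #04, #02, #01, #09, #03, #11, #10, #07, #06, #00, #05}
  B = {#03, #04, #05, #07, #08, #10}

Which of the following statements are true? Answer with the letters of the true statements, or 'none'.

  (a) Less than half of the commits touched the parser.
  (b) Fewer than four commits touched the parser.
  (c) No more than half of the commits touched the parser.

|A| = 12, |A ∩ B| = 6, |A ∖ B| = 6.
(a) |A ∩ B| < |A ∖ B|: fails.
(b) |A ∩ B| < 4: fails.
(c) |A ∩ B| ≤ |A ∖ B|: holds.

(c)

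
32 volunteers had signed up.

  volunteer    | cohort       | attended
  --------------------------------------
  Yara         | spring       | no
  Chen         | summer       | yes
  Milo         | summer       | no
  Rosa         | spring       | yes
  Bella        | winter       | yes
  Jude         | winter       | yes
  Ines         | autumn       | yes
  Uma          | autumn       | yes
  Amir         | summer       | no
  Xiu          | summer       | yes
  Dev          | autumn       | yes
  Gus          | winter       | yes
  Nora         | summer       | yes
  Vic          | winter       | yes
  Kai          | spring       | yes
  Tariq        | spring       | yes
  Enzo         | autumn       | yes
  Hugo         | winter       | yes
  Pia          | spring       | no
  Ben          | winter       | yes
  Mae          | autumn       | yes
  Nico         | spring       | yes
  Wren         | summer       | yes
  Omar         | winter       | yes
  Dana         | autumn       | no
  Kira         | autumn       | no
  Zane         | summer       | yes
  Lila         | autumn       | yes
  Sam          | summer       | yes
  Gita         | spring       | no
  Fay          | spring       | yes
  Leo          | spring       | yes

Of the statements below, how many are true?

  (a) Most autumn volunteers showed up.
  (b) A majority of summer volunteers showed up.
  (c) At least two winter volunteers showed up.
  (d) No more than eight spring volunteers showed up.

4

(a) autumn: |A| = 8, |A ∩ B| = 6; needs |A ∩ B| > |A ∖ B| — true.
(b) summer: |A| = 8, |A ∩ B| = 6; needs |A ∩ B| > |A ∖ B| — true.
(c) winter: |A| = 7, |A ∩ B| = 7; needs |A ∩ B| ≥ 2 — true.
(d) spring: |A| = 9, |A ∩ B| = 6; needs |A ∩ B| ≤ 8 — true.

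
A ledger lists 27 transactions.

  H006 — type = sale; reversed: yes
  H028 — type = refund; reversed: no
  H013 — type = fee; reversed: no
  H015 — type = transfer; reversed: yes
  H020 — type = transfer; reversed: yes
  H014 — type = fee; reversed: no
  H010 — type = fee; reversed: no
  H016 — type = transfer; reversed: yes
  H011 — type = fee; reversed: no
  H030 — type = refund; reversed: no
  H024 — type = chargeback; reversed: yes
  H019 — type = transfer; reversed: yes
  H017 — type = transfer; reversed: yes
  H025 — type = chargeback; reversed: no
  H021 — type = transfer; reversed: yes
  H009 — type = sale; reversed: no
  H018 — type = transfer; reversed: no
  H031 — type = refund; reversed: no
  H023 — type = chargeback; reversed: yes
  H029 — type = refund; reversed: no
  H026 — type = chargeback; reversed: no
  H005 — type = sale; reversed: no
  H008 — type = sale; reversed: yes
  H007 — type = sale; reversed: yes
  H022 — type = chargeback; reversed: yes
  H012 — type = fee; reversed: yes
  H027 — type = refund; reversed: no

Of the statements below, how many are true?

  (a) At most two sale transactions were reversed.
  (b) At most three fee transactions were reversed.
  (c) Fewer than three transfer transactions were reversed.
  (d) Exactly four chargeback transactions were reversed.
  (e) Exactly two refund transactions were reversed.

(a) sale: |A| = 5, |A ∩ B| = 3; needs |A ∩ B| ≤ 2 — false.
(b) fee: |A| = 5, |A ∩ B| = 1; needs |A ∩ B| ≤ 3 — true.
(c) transfer: |A| = 7, |A ∩ B| = 6; needs |A ∩ B| < 3 — false.
(d) chargeback: |A| = 5, |A ∩ B| = 3; needs |A ∩ B| = 4 — false.
(e) refund: |A| = 5, |A ∩ B| = 0; needs |A ∩ B| = 2 — false.

1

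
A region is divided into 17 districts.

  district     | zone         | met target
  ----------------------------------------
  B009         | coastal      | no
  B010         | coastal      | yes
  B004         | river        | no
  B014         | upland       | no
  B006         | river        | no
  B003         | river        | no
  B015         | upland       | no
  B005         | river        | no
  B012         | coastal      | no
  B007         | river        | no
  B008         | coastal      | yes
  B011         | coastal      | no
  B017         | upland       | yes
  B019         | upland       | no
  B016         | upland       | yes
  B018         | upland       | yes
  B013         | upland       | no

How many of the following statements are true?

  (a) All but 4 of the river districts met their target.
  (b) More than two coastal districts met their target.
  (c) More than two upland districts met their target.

(a) river: |A| = 5, |A ∩ B| = 0; needs |A ∖ B| = 4 — false.
(b) coastal: |A| = 5, |A ∩ B| = 2; needs |A ∩ B| > 2 — false.
(c) upland: |A| = 7, |A ∩ B| = 3; needs |A ∩ B| > 2 — true.

1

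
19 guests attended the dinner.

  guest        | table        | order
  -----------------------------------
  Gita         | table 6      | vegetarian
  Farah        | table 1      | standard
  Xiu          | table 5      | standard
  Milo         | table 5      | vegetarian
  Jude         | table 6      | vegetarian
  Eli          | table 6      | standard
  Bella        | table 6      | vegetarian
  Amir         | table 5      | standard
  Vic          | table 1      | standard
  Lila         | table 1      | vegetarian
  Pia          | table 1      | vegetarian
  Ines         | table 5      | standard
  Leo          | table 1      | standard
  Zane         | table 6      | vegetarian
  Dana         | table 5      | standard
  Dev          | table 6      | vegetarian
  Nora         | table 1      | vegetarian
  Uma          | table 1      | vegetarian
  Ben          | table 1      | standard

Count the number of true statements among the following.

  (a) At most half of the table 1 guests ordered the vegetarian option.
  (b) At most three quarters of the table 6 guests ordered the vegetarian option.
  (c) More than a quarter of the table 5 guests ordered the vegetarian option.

1

(a) table 1: |A| = 8, |A ∩ B| = 4; needs |A ∩ B| ≤ |A ∖ B| — true.
(b) table 6: |A| = 6, |A ∩ B| = 5; needs |A ∩ B| / |A| ≤ 3/4 — false.
(c) table 5: |A| = 5, |A ∩ B| = 1; needs |A ∩ B| / |A| > 1/4 — false.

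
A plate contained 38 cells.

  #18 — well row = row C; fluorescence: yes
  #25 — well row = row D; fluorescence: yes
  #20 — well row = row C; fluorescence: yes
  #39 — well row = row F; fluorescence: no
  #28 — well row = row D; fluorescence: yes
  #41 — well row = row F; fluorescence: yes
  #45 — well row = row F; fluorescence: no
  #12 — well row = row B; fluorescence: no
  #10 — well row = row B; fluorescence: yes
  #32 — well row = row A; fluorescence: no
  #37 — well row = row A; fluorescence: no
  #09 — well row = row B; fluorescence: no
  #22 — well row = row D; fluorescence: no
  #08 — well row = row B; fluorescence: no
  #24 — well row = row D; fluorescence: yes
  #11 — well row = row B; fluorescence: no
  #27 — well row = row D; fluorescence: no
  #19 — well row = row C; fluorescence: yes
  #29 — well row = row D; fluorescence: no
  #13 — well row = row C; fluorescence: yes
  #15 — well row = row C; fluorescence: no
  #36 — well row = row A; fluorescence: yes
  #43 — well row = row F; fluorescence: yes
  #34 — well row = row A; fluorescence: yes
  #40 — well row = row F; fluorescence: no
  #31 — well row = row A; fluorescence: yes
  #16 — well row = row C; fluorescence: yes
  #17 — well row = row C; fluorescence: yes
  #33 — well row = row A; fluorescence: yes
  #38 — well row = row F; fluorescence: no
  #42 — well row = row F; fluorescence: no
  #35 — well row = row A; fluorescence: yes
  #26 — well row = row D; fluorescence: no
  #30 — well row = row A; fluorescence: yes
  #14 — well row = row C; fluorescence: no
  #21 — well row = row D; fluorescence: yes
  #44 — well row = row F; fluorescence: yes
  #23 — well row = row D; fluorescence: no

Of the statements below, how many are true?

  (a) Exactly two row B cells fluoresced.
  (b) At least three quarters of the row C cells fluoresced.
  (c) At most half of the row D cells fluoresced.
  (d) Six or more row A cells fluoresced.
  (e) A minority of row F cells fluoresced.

(a) row B: |A| = 5, |A ∩ B| = 1; needs |A ∩ B| = 2 — false.
(b) row C: |A| = 8, |A ∩ B| = 6; needs |A ∩ B| / |A| ≥ 3/4 — true.
(c) row D: |A| = 9, |A ∩ B| = 4; needs |A ∩ B| ≤ |A ∖ B| — true.
(d) row A: |A| = 8, |A ∩ B| = 6; needs |A ∩ B| ≥ 6 — true.
(e) row F: |A| = 8, |A ∩ B| = 3; needs |A ∩ B| < |A ∖ B| — true.

4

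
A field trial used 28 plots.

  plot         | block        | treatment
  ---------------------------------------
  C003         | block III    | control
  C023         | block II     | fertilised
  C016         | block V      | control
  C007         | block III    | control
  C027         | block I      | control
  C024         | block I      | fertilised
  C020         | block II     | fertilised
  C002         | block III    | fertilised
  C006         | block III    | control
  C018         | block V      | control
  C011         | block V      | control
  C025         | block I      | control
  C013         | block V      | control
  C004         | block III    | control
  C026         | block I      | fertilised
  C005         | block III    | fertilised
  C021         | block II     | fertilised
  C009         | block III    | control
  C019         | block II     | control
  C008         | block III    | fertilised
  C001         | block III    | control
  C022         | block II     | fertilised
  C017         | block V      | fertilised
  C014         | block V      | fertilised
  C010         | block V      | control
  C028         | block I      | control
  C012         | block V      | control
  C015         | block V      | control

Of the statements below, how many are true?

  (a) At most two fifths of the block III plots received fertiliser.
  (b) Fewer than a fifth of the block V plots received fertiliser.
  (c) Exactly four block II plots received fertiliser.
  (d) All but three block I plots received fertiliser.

(a) block III: |A| = 9, |A ∩ B| = 3; needs |A ∩ B| / |A| ≤ 2/5 — true.
(b) block V: |A| = 9, |A ∩ B| = 2; needs |A ∩ B| / |A| < 1/5 — false.
(c) block II: |A| = 5, |A ∩ B| = 4; needs |A ∩ B| = 4 — true.
(d) block I: |A| = 5, |A ∩ B| = 2; needs |A ∖ B| = 3 — true.

3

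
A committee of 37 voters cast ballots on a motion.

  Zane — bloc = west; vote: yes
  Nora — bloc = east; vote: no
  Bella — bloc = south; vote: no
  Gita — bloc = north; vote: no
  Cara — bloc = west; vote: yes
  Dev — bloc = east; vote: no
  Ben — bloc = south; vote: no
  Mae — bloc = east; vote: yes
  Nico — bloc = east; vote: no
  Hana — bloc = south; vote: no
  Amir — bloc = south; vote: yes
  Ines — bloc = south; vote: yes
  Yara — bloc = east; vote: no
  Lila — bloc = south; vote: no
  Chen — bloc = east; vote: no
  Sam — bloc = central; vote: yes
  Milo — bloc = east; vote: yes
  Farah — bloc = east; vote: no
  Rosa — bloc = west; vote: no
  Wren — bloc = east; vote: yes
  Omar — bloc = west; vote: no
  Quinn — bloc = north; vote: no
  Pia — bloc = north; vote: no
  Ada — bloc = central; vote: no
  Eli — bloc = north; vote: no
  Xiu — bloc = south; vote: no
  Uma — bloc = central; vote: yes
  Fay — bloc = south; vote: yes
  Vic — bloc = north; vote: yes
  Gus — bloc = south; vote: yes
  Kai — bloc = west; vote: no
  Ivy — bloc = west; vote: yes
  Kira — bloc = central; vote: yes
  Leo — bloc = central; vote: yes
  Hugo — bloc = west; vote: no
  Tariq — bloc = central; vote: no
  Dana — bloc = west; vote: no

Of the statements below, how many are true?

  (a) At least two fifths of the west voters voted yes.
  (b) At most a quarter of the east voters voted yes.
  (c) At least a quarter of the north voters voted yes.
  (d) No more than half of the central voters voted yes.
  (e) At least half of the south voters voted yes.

0

(a) west: |A| = 8, |A ∩ B| = 3; needs |A ∩ B| / |A| ≥ 2/5 — false.
(b) east: |A| = 9, |A ∩ B| = 3; needs |A ∩ B| / |A| ≤ 1/4 — false.
(c) north: |A| = 5, |A ∩ B| = 1; needs |A ∩ B| / |A| ≥ 1/4 — false.
(d) central: |A| = 6, |A ∩ B| = 4; needs |A ∩ B| ≤ |A ∖ B| — false.
(e) south: |A| = 9, |A ∩ B| = 4; needs |A ∩ B| ≥ |A ∖ B| — false.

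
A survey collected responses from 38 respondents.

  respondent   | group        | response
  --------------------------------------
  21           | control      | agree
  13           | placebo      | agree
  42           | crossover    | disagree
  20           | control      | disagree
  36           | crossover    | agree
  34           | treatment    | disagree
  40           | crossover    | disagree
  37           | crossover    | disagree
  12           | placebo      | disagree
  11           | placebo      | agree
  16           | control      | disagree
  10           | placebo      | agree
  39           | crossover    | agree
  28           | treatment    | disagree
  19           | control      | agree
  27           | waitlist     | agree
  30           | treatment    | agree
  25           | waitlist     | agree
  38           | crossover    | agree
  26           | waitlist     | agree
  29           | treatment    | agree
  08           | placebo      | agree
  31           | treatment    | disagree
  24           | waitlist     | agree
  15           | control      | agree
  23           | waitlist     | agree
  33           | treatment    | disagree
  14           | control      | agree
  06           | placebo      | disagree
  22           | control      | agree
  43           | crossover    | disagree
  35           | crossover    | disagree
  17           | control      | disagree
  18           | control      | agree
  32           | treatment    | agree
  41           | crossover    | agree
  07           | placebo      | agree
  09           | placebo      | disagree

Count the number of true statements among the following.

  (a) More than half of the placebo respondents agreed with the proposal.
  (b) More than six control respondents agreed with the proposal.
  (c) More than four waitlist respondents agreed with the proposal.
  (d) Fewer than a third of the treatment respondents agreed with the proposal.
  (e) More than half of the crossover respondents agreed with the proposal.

(a) placebo: |A| = 8, |A ∩ B| = 5; needs |A ∩ B| > |A ∖ B| — true.
(b) control: |A| = 9, |A ∩ B| = 6; needs |A ∩ B| > 6 — false.
(c) waitlist: |A| = 5, |A ∩ B| = 5; needs |A ∩ B| > 4 — true.
(d) treatment: |A| = 7, |A ∩ B| = 3; needs |A ∩ B| / |A| < 1/3 — false.
(e) crossover: |A| = 9, |A ∩ B| = 4; needs |A ∩ B| > |A ∖ B| — false.

2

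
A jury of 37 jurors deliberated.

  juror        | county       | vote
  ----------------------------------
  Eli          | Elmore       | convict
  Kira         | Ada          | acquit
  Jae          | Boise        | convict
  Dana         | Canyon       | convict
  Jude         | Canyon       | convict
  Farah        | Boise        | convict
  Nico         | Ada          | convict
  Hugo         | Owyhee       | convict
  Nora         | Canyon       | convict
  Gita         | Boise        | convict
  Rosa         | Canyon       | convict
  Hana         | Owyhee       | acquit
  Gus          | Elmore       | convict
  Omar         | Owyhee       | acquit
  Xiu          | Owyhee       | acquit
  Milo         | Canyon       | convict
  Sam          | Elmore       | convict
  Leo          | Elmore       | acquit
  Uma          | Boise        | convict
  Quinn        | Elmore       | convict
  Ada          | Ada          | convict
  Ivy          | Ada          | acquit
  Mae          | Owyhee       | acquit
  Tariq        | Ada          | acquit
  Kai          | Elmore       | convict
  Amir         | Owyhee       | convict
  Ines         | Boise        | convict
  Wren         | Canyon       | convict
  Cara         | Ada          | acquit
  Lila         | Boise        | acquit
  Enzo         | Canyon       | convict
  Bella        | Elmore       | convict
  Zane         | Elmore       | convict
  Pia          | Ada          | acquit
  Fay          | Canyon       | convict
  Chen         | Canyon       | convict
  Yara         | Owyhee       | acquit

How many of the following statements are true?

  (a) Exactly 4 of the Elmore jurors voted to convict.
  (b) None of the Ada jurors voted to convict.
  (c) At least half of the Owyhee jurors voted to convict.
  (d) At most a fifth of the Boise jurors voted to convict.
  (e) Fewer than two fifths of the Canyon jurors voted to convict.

0

(a) Elmore: |A| = 8, |A ∩ B| = 7; needs |A ∩ B| = 4 — false.
(b) Ada: |A| = 7, |A ∩ B| = 2; needs A ∩ B = ∅ (|A ∩ B| = 0) — false.
(c) Owyhee: |A| = 7, |A ∩ B| = 2; needs |A ∩ B| ≥ |A ∖ B| — false.
(d) Boise: |A| = 6, |A ∩ B| = 5; needs |A ∩ B| / |A| ≤ 1/5 — false.
(e) Canyon: |A| = 9, |A ∩ B| = 9; needs |A ∩ B| / |A| < 2/5 — false.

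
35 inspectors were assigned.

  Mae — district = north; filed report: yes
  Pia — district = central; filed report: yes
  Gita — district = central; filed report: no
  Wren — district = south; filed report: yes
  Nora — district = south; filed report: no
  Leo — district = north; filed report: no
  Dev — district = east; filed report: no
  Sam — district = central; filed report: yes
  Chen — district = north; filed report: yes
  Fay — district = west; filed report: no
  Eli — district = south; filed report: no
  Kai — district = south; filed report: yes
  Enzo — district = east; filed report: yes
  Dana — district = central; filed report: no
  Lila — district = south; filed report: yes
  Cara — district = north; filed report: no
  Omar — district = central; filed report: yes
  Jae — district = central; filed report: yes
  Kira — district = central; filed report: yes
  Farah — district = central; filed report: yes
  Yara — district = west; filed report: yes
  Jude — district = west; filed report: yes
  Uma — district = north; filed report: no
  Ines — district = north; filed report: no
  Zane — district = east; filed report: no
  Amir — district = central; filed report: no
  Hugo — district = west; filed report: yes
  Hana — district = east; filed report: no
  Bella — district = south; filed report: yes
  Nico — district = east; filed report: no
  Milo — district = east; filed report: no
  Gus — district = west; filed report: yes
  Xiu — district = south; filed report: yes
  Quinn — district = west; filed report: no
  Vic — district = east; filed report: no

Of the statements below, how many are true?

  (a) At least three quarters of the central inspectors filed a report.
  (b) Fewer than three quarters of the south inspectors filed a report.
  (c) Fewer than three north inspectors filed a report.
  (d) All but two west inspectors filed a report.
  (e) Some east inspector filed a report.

4

(a) central: |A| = 9, |A ∩ B| = 6; needs |A ∩ B| / |A| ≥ 3/4 — false.
(b) south: |A| = 7, |A ∩ B| = 5; needs |A ∩ B| / |A| < 3/4 — true.
(c) north: |A| = 6, |A ∩ B| = 2; needs |A ∩ B| < 3 — true.
(d) west: |A| = 6, |A ∩ B| = 4; needs |A ∖ B| = 2 — true.
(e) east: |A| = 7, |A ∩ B| = 1; needs A ∩ B ≠ ∅ (|A ∩ B| ≥ 1) — true.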